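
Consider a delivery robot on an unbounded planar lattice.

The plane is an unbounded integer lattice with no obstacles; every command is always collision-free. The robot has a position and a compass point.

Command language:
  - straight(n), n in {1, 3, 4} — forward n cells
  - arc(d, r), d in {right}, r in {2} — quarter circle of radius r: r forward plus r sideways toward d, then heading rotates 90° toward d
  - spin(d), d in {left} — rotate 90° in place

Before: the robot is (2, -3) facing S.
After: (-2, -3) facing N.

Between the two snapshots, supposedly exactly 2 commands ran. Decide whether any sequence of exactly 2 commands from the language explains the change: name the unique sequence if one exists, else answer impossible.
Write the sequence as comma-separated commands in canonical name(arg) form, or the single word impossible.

key: cell and facing (now N) both changed — the 2 commands mix motion and turning
t0: (2, -3) facing S
[1] after arc(right, 2): (0, -5) facing W
[2] after arc(right, 2): (-2, -3) facing N
uniquely the one of 25 2-step routes that fits.

arc(right, 2), arc(right, 2)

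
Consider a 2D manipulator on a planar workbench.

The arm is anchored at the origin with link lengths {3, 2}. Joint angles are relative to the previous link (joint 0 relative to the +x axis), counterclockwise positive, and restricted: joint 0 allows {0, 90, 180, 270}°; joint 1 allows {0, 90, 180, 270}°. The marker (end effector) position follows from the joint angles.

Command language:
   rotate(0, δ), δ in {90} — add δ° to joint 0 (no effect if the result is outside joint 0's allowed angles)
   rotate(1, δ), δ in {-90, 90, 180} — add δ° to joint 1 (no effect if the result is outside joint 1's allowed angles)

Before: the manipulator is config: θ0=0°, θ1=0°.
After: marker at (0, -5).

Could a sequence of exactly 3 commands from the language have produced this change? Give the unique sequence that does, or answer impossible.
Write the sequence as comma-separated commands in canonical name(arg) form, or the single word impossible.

rotate(0, 90), rotate(0, 90), rotate(0, 90)

initial: config: θ0=0°, θ1=0°
step 1 (rotate(0, 90)): config: θ0=90°, θ1=0°
step 2 (rotate(0, 90)): config: θ0=180°, θ1=0°
step 3 (rotate(0, 90)): config: θ0=270°, θ1=0°
uniquely the one of 64 3-step routes that fits.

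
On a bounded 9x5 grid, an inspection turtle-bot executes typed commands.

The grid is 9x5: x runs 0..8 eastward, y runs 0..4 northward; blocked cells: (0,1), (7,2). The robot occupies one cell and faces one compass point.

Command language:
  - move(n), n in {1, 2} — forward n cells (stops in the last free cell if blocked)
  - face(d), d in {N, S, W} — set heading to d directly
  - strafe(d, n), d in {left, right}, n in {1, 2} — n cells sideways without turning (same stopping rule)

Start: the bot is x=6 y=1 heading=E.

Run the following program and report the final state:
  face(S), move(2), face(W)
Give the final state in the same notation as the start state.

x=6 y=0 heading=W

t0: x=6 y=1 heading=E
1. face(S) → x=6 y=1 heading=S
2. move(2) → x=6 y=0 heading=S
3. face(W) → x=6 y=0 heading=W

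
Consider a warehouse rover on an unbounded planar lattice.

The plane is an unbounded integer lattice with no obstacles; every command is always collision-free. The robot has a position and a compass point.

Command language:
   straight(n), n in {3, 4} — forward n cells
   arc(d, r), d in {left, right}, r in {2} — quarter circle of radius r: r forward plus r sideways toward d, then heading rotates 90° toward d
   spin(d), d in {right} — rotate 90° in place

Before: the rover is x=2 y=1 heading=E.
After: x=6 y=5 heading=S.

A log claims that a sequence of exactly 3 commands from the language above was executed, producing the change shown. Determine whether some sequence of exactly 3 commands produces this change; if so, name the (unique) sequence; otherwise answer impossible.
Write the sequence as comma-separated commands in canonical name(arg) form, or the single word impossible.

arc(left, 2), arc(right, 2), spin(right)

key: cell and facing (now S) both changed — the 3 commands mix motion and turning
from: x=2 y=1 heading=E
step 1 (arc(left, 2)): x=4 y=3 heading=N
step 2 (arc(right, 2)): x=6 y=5 heading=E
step 3 (spin(right)): x=6 y=5 heading=S
all 125 alternatives checked — unique.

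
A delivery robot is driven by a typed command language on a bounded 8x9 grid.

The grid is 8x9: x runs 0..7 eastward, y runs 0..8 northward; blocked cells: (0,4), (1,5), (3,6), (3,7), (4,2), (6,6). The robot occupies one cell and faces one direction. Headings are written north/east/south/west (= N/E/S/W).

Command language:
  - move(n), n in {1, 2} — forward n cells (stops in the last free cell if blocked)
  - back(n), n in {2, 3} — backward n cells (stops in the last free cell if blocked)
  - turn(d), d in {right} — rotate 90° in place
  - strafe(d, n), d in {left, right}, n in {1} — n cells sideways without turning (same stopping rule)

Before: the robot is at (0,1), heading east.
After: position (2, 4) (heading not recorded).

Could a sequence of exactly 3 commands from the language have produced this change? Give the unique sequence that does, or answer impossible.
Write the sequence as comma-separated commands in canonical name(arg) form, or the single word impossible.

key: running back(3) before move(2) would end elsewhere — order is forced
start: at (0,1), heading east
[1] after move(2): at (2,1), heading east
[2] after turn(right): at (2,1), heading south
[3] after back(3): at (2,4), heading south
all 343 alternatives checked — unique.

move(2), turn(right), back(3)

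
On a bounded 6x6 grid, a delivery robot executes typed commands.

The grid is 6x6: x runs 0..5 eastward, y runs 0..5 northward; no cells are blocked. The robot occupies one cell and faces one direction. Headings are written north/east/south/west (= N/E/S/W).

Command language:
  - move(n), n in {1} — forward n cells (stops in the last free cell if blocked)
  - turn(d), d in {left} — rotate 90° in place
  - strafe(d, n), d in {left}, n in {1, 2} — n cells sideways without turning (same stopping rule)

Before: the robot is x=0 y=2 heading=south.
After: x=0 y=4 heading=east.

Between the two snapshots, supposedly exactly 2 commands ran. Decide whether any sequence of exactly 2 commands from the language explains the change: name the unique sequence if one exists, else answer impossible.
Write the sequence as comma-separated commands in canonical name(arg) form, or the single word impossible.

key: position moved to (0,4) AND the heading swung to E — translation plus rotation needed
initial: x=0 y=2 heading=south
[1] after turn(left): x=0 y=2 heading=east
[2] after strafe(left, 2): x=0 y=4 heading=east
no rival 2-sequence matches.

turn(left), strafe(left, 2)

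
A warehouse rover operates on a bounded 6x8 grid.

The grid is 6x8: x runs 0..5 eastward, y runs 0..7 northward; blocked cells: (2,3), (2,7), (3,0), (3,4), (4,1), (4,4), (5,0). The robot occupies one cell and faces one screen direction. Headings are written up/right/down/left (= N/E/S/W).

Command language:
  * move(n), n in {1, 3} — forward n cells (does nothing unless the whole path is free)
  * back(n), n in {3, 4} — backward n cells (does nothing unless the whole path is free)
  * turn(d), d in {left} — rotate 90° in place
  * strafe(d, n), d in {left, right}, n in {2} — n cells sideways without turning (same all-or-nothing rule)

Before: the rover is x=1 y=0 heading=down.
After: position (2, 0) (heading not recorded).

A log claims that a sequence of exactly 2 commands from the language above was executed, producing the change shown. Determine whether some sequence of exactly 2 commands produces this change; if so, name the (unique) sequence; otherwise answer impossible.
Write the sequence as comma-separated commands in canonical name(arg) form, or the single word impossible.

key: running move(1) before turn(left) would end elsewhere — order is forced
initial: x=1 y=0 heading=down
t=1 turn(left) ⇒ x=1 y=0 heading=right
t=2 move(1) ⇒ x=2 y=0 heading=right
uniquely the one of 49 2-step routes that fits.

turn(left), move(1)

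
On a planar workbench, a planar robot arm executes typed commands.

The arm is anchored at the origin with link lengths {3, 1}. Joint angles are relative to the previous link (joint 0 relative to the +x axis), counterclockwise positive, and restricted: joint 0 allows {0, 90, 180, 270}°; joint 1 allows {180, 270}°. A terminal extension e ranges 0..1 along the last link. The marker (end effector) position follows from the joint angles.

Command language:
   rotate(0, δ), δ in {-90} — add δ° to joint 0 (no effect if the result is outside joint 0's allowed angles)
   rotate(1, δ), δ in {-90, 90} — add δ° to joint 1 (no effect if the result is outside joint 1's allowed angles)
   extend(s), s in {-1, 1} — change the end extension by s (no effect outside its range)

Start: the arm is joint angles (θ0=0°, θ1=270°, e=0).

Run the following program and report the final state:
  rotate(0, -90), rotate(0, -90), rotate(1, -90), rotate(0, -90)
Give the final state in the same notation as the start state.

joint angles (θ0=90°, θ1=180°, e=0)

initial: joint angles (θ0=0°, θ1=270°, e=0)
[1] after rotate(0, -90): joint angles (θ0=270°, θ1=270°, e=0)
[2] after rotate(0, -90): joint angles (θ0=180°, θ1=270°, e=0)
[3] after rotate(1, -90): joint angles (θ0=180°, θ1=180°, e=0)
[4] after rotate(0, -90): joint angles (θ0=90°, θ1=180°, e=0)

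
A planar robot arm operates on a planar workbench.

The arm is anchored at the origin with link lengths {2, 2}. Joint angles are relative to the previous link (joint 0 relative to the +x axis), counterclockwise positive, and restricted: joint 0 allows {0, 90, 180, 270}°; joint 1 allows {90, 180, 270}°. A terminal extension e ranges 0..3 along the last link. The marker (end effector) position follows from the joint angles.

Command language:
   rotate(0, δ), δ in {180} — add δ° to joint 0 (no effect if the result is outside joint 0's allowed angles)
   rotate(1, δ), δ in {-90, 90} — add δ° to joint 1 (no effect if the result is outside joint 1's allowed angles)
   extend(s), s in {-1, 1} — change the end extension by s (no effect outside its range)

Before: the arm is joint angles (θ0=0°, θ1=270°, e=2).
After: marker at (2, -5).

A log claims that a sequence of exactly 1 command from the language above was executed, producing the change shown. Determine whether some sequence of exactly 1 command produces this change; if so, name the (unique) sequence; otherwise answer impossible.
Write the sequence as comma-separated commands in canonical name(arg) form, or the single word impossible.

extend(1)

from: joint angles (θ0=0°, θ1=270°, e=2)
step 1 (extend(1)): joint angles (θ0=0°, θ1=270°, e=3)
all 5 alternatives checked — unique.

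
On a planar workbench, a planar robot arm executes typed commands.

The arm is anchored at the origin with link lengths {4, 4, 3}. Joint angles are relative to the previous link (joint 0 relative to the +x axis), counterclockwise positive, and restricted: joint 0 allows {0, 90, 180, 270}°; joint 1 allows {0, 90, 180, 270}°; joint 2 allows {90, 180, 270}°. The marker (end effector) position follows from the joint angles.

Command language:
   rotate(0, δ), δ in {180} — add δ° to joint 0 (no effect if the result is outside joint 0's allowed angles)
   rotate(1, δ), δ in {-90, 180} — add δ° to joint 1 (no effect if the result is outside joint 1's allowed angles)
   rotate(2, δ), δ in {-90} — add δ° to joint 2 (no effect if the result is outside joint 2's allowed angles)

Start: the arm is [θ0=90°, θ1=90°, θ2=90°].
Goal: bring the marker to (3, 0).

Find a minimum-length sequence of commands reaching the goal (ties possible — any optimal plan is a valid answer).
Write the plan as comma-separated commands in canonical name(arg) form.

initial: [θ0=90°, θ1=90°, θ2=90°]
1. rotate(1, -90) → [θ0=90°, θ1=0°, θ2=90°]
2. rotate(1, 180) → [θ0=90°, θ1=180°, θ2=90°]
shorter routes all fall short; 2 is best.

rotate(1, -90), rotate(1, 180)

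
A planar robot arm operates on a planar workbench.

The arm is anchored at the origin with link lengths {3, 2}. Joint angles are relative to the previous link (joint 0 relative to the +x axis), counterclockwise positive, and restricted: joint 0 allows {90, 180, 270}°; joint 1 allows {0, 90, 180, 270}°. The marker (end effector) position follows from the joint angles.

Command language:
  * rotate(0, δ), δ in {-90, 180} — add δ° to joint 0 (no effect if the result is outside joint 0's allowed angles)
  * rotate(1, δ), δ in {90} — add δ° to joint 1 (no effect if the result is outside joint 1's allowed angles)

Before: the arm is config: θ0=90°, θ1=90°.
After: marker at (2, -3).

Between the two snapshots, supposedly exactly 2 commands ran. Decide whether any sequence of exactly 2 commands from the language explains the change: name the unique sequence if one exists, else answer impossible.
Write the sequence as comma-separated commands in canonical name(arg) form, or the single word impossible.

key: running rotate(0, 180) before rotate(0, -90) would end elsewhere — order is forced
start: config: θ0=90°, θ1=90°
[1] after rotate(0, -90): config: θ0=90°, θ1=90°
[2] after rotate(0, 180): config: θ0=270°, θ1=90°
no other 2-command option fits: unique.

rotate(0, -90), rotate(0, 180)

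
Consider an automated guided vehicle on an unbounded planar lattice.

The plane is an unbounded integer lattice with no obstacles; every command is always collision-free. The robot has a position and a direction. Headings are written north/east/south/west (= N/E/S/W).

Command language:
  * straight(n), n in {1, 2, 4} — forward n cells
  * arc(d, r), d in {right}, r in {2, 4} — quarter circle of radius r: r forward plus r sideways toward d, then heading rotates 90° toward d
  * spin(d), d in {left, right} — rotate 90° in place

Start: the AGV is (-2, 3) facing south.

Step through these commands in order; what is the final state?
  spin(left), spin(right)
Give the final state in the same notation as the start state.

(-2, 3) facing south

begin: (-2, 3) facing south
1. spin(left) → (-2, 3) facing east
2. spin(right) → (-2, 3) facing south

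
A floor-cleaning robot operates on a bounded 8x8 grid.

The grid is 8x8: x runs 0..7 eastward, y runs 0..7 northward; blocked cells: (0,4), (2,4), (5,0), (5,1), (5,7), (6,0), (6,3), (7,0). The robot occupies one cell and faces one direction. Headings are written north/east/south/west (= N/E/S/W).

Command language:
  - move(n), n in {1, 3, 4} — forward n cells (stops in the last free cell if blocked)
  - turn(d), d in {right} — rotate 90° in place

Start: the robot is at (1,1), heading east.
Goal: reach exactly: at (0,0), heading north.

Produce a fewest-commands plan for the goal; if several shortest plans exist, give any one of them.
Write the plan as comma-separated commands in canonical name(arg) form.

turn(right), move(3), turn(right), move(3), turn(right)

start: at (1,1), heading east
[1] after turn(right): at (1,1), heading south
[2] after move(3): at (1,0), heading south
[3] after turn(right): at (1,0), heading west
[4] after move(3): at (0,0), heading west
[5] after turn(right): at (0,0), heading north
shorter routes all fall short; 5 is best.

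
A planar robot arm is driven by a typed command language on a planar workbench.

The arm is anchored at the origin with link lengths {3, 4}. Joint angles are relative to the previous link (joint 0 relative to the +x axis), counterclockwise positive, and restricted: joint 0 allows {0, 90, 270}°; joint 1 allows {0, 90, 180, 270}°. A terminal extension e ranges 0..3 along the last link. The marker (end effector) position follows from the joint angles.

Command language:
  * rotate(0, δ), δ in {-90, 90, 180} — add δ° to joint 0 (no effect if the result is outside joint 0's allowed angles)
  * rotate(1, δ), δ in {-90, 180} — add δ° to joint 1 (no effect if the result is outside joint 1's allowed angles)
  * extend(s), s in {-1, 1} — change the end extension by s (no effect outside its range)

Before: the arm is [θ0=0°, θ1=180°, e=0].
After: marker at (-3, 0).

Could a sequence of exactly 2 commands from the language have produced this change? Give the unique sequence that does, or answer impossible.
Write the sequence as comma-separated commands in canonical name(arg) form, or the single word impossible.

extend(1), extend(1)

t0: [θ0=0°, θ1=180°, e=0]
1. extend(1) → [θ0=0°, θ1=180°, e=1]
2. extend(1) → [θ0=0°, θ1=180°, e=2]
all 49 alternatives checked — unique.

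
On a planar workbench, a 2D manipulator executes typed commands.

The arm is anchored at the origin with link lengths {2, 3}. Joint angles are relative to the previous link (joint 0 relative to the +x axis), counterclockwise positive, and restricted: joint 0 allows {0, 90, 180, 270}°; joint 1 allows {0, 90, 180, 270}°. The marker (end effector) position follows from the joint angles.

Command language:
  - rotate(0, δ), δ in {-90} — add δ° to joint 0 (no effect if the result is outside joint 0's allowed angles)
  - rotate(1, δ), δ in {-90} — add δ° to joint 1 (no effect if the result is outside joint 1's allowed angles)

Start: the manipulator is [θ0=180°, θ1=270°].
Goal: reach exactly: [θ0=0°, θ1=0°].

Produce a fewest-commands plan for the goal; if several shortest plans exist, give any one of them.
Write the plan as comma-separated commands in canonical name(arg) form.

rotate(0, -90), rotate(0, -90), rotate(1, -90), rotate(1, -90), rotate(1, -90)

initial: [θ0=180°, θ1=270°]
[1] after rotate(0, -90): [θ0=90°, θ1=270°]
[2] after rotate(0, -90): [θ0=0°, θ1=270°]
[3] after rotate(1, -90): [θ0=0°, θ1=180°]
[4] after rotate(1, -90): [θ0=0°, θ1=90°]
[5] after rotate(1, -90): [θ0=0°, θ1=0°]
no 4-step plan works, so 5 is optimal.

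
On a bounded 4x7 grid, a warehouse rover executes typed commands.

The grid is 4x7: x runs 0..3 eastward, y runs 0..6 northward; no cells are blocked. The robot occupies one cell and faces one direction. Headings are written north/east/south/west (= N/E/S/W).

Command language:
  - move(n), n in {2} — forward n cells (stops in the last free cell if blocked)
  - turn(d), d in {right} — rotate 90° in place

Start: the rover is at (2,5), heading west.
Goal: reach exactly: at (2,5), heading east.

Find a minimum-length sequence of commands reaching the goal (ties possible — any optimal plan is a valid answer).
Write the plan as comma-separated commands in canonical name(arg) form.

initial: at (2,5), heading west
step 1 (turn(right)): at (2,5), heading north
step 2 (turn(right)): at (2,5), heading east
shorter routes all fall short; 2 is best.

turn(right), turn(right)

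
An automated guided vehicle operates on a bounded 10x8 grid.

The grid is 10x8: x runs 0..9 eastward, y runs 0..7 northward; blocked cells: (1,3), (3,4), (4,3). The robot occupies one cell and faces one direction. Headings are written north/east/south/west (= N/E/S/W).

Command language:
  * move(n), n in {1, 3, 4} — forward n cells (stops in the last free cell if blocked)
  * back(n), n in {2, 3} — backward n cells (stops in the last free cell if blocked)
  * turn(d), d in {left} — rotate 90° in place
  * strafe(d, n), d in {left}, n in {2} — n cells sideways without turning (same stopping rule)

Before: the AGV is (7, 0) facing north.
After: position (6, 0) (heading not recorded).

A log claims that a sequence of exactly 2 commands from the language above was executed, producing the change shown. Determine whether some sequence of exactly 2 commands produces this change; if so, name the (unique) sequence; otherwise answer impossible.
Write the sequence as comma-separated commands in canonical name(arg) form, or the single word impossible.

key: order matters: swapping turn(left) and move(1) lands elsewhere
from: (7, 0) facing north
step 1 (turn(left)): (7, 0) facing west
step 2 (move(1)): (6, 0) facing west
no other 2-command option fits: unique.

turn(left), move(1)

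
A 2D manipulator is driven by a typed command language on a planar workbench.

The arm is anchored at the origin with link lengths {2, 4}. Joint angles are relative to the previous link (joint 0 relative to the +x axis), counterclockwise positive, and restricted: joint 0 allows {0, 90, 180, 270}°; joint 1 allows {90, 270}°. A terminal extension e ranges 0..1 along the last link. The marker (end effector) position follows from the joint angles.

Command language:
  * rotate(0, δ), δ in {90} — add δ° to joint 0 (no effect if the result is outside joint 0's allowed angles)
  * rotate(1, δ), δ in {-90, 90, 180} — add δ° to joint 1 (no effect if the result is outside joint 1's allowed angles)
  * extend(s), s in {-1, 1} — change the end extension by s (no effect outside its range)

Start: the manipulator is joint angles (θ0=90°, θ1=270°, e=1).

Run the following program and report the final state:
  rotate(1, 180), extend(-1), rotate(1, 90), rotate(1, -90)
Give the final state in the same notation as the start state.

initial: joint angles (θ0=90°, θ1=270°, e=1)
[1] after rotate(1, 180): joint angles (θ0=90°, θ1=90°, e=1)
[2] after extend(-1): joint angles (θ0=90°, θ1=90°, e=0)
[3] after rotate(1, 90): joint angles (θ0=90°, θ1=90°, e=0)
[4] after rotate(1, -90): joint angles (θ0=90°, θ1=90°, e=0)

joint angles (θ0=90°, θ1=90°, e=0)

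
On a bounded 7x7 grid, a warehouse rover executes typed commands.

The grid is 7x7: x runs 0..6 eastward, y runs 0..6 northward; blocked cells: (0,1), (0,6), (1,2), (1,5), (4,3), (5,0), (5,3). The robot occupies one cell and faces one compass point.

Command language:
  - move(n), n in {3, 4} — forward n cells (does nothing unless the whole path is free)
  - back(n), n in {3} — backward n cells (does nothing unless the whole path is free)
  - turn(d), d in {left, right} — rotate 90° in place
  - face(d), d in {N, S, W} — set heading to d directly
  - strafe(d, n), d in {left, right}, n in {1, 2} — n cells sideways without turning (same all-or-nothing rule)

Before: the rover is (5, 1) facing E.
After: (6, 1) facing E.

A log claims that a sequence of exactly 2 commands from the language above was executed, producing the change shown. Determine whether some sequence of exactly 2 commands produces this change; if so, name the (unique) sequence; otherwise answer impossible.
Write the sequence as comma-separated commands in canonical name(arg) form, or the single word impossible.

key: still facing E at the end — nothing in the sequence rotates
from: (5, 1) facing E
t=1 back(3) ⇒ (2, 1) facing E
t=2 move(4) ⇒ (6, 1) facing E
no other 2-command option fits: unique.

back(3), move(4)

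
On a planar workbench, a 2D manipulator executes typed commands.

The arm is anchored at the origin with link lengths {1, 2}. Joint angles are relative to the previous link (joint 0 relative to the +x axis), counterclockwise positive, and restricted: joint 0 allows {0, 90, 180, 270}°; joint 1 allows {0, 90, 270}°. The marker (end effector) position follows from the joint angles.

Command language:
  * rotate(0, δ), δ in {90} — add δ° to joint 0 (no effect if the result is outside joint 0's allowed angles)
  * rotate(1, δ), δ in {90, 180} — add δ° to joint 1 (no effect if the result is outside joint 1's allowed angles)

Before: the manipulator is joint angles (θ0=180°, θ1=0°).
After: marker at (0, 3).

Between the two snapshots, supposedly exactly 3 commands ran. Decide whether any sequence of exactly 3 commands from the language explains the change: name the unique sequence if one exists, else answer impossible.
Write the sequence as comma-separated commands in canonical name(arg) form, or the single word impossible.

rotate(0, 90), rotate(0, 90), rotate(0, 90)

from: joint angles (θ0=180°, θ1=0°)
[1] after rotate(0, 90): joint angles (θ0=270°, θ1=0°)
[2] after rotate(0, 90): joint angles (θ0=0°, θ1=0°)
[3] after rotate(0, 90): joint angles (θ0=90°, θ1=0°)
uniquely the one of 27 3-step routes that fits.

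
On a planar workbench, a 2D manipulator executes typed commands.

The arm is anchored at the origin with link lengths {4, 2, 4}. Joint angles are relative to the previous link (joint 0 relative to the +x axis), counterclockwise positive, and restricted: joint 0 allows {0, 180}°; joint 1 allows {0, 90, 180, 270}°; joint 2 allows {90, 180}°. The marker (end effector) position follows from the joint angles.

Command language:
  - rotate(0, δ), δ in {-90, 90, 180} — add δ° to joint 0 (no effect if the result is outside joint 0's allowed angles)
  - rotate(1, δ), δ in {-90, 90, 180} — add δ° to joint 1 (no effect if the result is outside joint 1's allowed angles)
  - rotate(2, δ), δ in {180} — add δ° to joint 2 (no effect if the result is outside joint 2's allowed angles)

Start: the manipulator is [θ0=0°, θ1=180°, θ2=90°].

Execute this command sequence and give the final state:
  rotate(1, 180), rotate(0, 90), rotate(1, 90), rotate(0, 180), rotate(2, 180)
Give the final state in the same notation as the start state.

t0: [θ0=0°, θ1=180°, θ2=90°]
1. rotate(1, 180) → [θ0=0°, θ1=0°, θ2=90°]
2. rotate(0, 90) → [θ0=0°, θ1=0°, θ2=90°]
3. rotate(1, 90) → [θ0=0°, θ1=90°, θ2=90°]
4. rotate(0, 180) → [θ0=180°, θ1=90°, θ2=90°]
5. rotate(2, 180) → [θ0=180°, θ1=90°, θ2=90°]

[θ0=180°, θ1=90°, θ2=90°]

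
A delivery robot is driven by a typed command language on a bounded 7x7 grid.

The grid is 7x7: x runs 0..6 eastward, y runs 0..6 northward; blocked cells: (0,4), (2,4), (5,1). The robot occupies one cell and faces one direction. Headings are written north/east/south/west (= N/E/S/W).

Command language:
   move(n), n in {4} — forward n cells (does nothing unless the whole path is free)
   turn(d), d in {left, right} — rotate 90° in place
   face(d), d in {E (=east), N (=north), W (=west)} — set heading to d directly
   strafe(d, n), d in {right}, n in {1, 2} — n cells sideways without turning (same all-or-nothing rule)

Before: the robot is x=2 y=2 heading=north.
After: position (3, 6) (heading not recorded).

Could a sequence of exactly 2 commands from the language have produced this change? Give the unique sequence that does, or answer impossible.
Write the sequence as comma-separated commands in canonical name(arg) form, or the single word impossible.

strafe(right, 1), move(4)

key: order matters: swapping strafe(right, 1) and move(4) lands elsewhere
begin: x=2 y=2 heading=north
[1] after strafe(right, 1): x=3 y=2 heading=north
[2] after move(4): x=3 y=6 heading=north
all 64 alternatives checked — unique.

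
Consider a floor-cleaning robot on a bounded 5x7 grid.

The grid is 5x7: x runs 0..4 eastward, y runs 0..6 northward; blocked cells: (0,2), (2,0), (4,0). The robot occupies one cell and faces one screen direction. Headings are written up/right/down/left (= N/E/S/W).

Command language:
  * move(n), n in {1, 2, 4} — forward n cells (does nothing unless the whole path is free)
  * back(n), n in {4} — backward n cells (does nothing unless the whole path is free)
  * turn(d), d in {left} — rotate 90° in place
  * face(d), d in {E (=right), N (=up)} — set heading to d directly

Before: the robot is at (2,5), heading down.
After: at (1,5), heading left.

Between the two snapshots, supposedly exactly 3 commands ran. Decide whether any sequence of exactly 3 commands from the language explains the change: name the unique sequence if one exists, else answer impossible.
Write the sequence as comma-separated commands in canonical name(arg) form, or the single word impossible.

face(N), turn(left), move(1)

key: order matters: swapping face(N) and move(1) lands elsewhere
initial: at (2,5), heading down
[1] after face(N): at (2,5), heading up
[2] after turn(left): at (2,5), heading left
[3] after move(1): at (1,5), heading left
no rival 3-sequence matches.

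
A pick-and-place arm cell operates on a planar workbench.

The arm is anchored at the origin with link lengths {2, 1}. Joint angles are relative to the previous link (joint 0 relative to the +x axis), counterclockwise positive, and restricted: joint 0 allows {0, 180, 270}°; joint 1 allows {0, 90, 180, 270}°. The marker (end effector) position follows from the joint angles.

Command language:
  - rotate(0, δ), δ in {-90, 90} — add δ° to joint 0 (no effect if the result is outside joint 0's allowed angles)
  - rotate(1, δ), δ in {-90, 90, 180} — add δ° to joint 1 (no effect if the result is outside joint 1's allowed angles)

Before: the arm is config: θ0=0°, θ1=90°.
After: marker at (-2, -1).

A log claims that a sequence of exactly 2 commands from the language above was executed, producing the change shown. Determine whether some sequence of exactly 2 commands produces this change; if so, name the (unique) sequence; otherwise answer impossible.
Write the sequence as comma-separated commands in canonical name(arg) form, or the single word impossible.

rotate(0, -90), rotate(0, -90)

from: config: θ0=0°, θ1=90°
[1] after rotate(0, -90): config: θ0=270°, θ1=90°
[2] after rotate(0, -90): config: θ0=180°, θ1=90°
uniquely the one of 25 2-step routes that fits.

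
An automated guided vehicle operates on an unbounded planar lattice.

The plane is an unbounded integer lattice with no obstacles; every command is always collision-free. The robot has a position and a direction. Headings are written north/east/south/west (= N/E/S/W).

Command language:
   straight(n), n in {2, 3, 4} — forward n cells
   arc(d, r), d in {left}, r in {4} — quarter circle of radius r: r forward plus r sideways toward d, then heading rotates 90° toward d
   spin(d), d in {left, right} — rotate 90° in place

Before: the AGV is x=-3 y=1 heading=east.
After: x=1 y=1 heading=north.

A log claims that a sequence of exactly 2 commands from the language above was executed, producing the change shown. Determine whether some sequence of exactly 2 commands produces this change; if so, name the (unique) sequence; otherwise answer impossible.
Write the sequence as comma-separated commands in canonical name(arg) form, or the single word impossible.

straight(4), spin(left)

key: cell and facing (now N) both changed — the 2 commands mix motion and turning
t0: x=-3 y=1 heading=east
1. straight(4) → x=1 y=1 heading=east
2. spin(left) → x=1 y=1 heading=north
uniquely the one of 36 2-step routes that fits.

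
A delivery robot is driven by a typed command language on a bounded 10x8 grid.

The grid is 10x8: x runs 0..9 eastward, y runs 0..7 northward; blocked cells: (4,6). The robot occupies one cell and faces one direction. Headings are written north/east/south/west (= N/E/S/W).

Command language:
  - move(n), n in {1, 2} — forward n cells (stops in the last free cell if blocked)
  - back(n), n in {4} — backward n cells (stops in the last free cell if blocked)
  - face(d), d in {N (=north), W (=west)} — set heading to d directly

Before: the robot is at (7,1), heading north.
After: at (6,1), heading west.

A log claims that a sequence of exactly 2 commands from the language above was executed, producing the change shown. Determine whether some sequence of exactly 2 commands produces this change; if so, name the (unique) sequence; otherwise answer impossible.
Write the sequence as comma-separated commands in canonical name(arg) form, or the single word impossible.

key: position moved to (6,1) AND the heading swung to W — translation plus rotation needed
t0: at (7,1), heading north
1. face(W) → at (7,1), heading west
2. move(1) → at (6,1), heading west
uniquely the one of 25 2-step routes that fits.

face(W), move(1)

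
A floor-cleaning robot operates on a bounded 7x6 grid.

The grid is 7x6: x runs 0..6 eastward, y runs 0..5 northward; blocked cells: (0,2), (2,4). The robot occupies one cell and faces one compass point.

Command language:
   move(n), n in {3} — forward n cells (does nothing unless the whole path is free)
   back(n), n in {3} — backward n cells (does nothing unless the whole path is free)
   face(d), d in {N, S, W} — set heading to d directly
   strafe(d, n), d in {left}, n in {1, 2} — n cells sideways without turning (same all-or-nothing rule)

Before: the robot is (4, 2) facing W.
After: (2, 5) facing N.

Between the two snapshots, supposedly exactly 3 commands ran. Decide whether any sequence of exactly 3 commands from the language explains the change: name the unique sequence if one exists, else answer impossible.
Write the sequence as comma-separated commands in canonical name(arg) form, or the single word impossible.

face(N), move(3), strafe(left, 2)

key: cell and facing (now N) both changed — the 3 commands mix motion and turning
begin: (4, 2) facing W
step 1 (face(N)): (4, 2) facing N
step 2 (move(3)): (4, 5) facing N
step 3 (strafe(left, 2)): (2, 5) facing N
all 343 alternatives checked — unique.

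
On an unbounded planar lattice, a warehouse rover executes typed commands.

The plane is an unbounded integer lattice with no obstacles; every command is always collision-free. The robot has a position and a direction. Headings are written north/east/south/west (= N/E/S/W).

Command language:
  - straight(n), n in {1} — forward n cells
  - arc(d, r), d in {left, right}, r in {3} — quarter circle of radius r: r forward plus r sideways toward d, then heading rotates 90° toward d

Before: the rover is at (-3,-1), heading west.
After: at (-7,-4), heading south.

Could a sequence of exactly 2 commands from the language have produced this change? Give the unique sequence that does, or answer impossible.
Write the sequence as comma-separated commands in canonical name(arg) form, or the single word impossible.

straight(1), arc(left, 3)

key: position moved to (-7,-4) AND the heading swung to S — translation plus rotation needed
t0: at (-3,-1), heading west
t=1 straight(1) ⇒ at (-4,-1), heading west
t=2 arc(left, 3) ⇒ at (-7,-4), heading south
no other 2-command option fits: unique.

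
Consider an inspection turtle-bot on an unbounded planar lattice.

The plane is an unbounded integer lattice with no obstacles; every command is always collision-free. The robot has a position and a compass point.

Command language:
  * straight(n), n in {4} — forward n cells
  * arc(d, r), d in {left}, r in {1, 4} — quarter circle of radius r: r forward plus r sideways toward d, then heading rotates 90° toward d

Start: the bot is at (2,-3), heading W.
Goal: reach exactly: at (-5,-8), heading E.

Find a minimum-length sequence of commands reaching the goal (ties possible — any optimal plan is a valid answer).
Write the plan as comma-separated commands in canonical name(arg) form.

straight(4), arc(left, 4), arc(left, 1)

t0: at (2,-3), heading W
step 1 (straight(4)): at (-2,-3), heading W
step 2 (arc(left, 4)): at (-6,-7), heading S
step 3 (arc(left, 1)): at (-5,-8), heading E
no 2-step plan works, so 3 is optimal.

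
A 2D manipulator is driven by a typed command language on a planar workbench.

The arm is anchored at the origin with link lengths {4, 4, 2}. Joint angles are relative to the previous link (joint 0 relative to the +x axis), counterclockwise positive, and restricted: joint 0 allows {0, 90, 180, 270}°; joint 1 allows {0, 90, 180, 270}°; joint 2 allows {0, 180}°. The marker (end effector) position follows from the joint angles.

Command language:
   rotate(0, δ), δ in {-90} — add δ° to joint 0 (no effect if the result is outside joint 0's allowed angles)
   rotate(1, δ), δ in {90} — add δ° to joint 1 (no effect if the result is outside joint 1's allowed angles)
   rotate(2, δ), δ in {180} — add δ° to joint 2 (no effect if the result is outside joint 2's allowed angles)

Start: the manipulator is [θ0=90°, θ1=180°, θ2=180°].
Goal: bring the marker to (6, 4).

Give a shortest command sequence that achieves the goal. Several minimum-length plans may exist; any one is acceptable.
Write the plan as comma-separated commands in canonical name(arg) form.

rotate(1, 90), rotate(2, 180)

from: [θ0=90°, θ1=180°, θ2=180°]
1. rotate(1, 90) → [θ0=90°, θ1=270°, θ2=180°]
2. rotate(2, 180) → [θ0=90°, θ1=270°, θ2=0°]
nothing shorter than 2 reaches the goal.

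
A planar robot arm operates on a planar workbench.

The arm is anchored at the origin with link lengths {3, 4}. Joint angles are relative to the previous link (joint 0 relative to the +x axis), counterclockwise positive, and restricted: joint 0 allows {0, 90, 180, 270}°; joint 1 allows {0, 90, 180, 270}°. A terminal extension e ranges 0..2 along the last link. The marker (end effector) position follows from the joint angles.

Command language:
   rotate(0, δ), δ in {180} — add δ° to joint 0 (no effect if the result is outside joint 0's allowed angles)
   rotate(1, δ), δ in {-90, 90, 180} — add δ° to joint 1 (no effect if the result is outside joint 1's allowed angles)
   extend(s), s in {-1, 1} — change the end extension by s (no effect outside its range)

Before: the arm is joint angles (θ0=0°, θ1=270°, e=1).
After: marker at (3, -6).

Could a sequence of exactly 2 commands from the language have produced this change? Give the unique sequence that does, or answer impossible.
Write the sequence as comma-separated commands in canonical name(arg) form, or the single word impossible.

begin: joint angles (θ0=0°, θ1=270°, e=1)
step 1 (extend(1)): joint angles (θ0=0°, θ1=270°, e=2)
step 2 (extend(1)): joint angles (θ0=0°, θ1=270°, e=2)
uniquely the one of 36 2-step routes that fits.

extend(1), extend(1)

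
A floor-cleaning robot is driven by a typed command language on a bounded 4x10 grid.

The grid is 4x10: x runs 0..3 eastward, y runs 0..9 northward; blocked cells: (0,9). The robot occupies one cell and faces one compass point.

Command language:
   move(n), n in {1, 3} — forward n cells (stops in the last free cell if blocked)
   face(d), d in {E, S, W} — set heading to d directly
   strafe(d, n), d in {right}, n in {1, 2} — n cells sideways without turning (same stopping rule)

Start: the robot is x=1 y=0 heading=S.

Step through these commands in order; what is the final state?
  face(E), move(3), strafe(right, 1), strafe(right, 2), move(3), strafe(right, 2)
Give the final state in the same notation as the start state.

begin: x=1 y=0 heading=S
1. face(E) → x=1 y=0 heading=E
2. move(3) → x=3 y=0 heading=E
3. strafe(right, 1) → x=3 y=0 heading=E
4. strafe(right, 2) → x=3 y=0 heading=E
5. move(3) → x=3 y=0 heading=E
6. strafe(right, 2) → x=3 y=0 heading=E

x=3 y=0 heading=E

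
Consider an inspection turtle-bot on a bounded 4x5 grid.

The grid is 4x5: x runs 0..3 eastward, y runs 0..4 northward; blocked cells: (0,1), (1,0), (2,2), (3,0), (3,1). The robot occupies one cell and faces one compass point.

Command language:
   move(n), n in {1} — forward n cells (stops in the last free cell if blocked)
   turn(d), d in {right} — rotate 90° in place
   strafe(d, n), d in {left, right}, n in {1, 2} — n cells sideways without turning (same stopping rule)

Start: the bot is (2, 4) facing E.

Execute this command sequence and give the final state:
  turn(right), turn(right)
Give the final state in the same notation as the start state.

(2, 4) facing W

from: (2, 4) facing E
step 1 (turn(right)): (2, 4) facing S
step 2 (turn(right)): (2, 4) facing W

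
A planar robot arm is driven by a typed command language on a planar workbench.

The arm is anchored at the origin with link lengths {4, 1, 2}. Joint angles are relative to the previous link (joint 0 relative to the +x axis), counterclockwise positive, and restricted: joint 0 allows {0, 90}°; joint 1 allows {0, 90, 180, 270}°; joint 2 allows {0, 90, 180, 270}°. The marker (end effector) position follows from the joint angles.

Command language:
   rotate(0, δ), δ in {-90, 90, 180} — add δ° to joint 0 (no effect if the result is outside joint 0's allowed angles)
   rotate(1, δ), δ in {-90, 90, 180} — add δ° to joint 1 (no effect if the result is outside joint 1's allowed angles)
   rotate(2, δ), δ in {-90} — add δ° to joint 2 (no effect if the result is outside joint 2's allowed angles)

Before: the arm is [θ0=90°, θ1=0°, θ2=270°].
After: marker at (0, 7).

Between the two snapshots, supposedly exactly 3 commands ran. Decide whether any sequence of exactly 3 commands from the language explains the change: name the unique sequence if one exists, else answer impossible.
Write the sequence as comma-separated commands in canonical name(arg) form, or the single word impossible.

initial: [θ0=90°, θ1=0°, θ2=270°]
1. rotate(2, -90) → [θ0=90°, θ1=0°, θ2=180°]
2. rotate(2, -90) → [θ0=90°, θ1=0°, θ2=90°]
3. rotate(2, -90) → [θ0=90°, θ1=0°, θ2=0°]
no rival 3-sequence matches.

rotate(2, -90), rotate(2, -90), rotate(2, -90)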